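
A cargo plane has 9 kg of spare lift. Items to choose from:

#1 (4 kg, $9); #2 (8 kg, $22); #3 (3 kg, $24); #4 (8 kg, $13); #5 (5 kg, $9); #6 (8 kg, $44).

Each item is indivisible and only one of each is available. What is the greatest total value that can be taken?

Check high-value combinations within 9 kg:
- #6: weight 8, value 44
- #1+#3: weight 4+3=7, value 9+24=33
- #3+#5: weight 3+5=8, value 24+9=33
- #3: weight 3, value 24
Best: $44.

$44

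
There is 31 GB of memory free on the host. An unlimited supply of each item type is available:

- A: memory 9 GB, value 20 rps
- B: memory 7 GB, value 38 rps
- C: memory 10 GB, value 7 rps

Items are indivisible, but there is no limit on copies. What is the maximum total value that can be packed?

Best value-per-unit is B at 38/7, and filling with it alone uses memory 4×7=28. No mix of the others beats 4×38 = 152.

152 rps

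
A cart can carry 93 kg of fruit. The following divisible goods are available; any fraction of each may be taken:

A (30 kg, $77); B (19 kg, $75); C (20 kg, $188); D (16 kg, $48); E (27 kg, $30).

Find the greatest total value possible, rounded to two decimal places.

396.89

Take in order of value per unit:
- C (188/20 per unit): all 20 → value 188, running total 188.00
- B (75/19 per unit): all 19 → value 75, running total 263.00
- D (48/16 per unit): all 16 → value 48, running total 311.00
- A (77/30 per unit): all 30 → value 77, running total 388.00
- E (30/27 per unit): 8 of 27 → value 8×30/27 = 8.8889, running total 396.89
Total 396.89.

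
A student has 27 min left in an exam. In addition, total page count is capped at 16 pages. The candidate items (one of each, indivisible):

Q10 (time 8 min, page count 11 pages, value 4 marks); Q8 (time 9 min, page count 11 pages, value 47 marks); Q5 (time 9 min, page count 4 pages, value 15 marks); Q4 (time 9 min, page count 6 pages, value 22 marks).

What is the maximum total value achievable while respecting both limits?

Feasible sets respecting both limits:
- Q8+Q5: time 18, page count 15, value 62
- Q8: time 9, page count 11, value 47
- Q5+Q4: time 18, page count 10, value 37
- Q4: time 9, page count 6, value 22
Best: 62 marks.

62 marks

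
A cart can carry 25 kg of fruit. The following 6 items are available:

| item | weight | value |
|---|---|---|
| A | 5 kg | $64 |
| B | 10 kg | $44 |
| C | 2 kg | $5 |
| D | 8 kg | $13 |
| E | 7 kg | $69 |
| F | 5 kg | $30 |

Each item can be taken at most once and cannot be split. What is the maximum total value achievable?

$182

Check high-value combinations within 25 kg:
- A+B+C+E: weight 5+10+2+7=24, value 64+44+5+69=182
- A+B+E: weight 5+10+7=22, value 64+44+69=177
- A+D+E+F: weight 5+8+7+5=25, value 64+13+69+30=176
Best: $182.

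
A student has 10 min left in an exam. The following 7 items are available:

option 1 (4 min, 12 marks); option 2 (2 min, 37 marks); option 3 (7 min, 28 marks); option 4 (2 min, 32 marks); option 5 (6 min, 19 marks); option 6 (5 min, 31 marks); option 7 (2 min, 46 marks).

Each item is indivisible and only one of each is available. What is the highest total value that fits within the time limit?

127 marks

Check high-value combinations within 10 min:
- option 1+option 2+option 4+option 7: time 4+2+2+2=10, value 12+37+32+46=127
- option 2+option 4+option 7: time 2+2+2=6, value 37+32+46=115
- option 2+option 6+option 7: time 2+5+2=9, value 37+31+46=114
Best: 127 marks.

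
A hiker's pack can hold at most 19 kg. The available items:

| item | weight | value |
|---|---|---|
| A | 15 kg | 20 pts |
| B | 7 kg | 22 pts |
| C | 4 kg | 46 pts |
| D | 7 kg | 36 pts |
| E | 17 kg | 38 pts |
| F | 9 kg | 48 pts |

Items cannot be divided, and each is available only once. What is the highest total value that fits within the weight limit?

Check high-value combinations within 19 kg:
- B+C+D: weight 7+4+7=18, value 22+46+36=104
- C+F: weight 4+9=13, value 46+48=94
- D+F: weight 7+9=16, value 36+48=84
Best: 104 pts.

104 pts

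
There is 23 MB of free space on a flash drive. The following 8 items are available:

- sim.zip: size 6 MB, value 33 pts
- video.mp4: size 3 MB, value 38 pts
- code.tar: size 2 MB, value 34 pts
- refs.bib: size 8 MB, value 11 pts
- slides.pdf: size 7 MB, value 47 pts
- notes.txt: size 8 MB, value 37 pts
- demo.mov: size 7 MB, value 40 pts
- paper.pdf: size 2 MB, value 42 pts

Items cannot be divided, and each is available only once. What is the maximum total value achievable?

201 pts

Check high-value combinations within 23 MB:
- video.mp4+code.tar+slides.pdf+demo.mov+paper.pdf: size 3+2+7+7+2=21, value 38+34+47+40+42=201
- video.mp4+code.tar+slides.pdf+notes.txt+paper.pdf: size 3+2+7+8+2=22, value 38+34+47+37+42=198
- sim.zip+video.mp4+code.tar+slides.pdf+paper.pdf: size 6+3+2+7+2=20, value 33+38+34+47+42=194
- video.mp4+code.tar+notes.txt+demo.mov+paper.pdf: size 3+2+8+7+2=22, value 38+34+37+40+42=191
Best: 201 pts.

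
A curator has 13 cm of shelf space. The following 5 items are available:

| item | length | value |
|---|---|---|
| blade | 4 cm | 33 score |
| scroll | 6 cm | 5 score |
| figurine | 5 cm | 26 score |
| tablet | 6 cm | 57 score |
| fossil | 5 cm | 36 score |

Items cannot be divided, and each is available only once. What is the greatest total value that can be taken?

This is a 0/1 knapsack; check combinations near the capacity.
- tablet+fossil: length 6+5=11, value 57+36=93
- blade+tablet: length 4+6=10, value 33+57=90
- figurine+tablet: length 5+6=11, value 26+57=83
Best: 93 score.

93 score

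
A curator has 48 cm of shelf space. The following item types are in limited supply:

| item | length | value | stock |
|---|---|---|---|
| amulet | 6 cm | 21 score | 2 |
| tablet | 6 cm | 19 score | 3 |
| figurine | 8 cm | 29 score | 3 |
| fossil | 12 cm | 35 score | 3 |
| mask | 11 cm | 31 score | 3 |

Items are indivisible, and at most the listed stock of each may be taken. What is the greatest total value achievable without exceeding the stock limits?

167 score

Best selections within length 48 and stock limits:
- 2×amulet + 2×tablet + 3×figurine: length 48, value 167
- 1×amulet + 3×tablet + 3×figurine: length 48, value 165
Best: 167 score.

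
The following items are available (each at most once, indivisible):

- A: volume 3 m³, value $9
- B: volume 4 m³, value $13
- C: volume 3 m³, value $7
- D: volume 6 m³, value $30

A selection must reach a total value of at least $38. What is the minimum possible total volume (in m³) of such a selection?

Subsets with value ≥ 38, sorted by total volume:
- A+D: volume 9, value 39
- B+D: volume 10, value 43
Minimum volume: 9 m³.

9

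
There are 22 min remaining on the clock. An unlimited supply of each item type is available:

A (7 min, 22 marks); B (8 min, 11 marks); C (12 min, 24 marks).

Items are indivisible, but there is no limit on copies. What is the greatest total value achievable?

Best value-per-unit is A at 22/7, and filling with it alone uses time 3×7=21. No mix of the others beats 3×22 = 66.

66 marks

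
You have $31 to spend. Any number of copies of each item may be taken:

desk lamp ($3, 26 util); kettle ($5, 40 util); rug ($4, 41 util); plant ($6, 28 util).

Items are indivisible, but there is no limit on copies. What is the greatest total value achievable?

Best value-per-unit is rug at 41/4; filling with it alone gives 7×41 = 287.
Optimal mix: 1×desk lamp + 7×rug → cost 31, value 313.

313 util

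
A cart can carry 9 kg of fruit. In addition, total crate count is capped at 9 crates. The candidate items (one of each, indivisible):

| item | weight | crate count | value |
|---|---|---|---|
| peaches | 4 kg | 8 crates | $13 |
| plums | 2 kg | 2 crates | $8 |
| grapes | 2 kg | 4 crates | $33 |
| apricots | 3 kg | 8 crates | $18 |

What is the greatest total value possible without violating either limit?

$41

Feasible sets respecting both limits:
- plums+grapes: weight 4, crate count 6, value 41
- grapes: weight 2, crate count 4, value 33
- apricots: weight 3, crate count 8, value 18
- peaches: weight 4, crate count 8, value 13
Best: $41.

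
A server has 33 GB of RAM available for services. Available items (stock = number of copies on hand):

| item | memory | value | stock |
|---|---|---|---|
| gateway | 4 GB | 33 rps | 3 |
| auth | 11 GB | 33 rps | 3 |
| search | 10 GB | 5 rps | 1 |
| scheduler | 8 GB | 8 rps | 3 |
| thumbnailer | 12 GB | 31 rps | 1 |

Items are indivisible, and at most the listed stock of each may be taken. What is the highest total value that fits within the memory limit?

140 rps

Best selections within memory 33 and stock limits:
- 3×gateway + 1×auth + 1×scheduler: memory 31, value 140
- 3×gateway + 1×scheduler + 1×thumbnailer: memory 32, value 138
Best: 140 rps.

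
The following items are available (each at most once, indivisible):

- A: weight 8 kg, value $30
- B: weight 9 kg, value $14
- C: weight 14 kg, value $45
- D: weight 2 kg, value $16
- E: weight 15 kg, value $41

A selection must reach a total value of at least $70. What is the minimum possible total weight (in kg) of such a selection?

Subsets with value ≥ 70, sorted by total weight:
- A+C: weight 22, value 75
- A+E: weight 23, value 71
- A+C+D: weight 24, value 91
Minimum weight: 22 kg.

22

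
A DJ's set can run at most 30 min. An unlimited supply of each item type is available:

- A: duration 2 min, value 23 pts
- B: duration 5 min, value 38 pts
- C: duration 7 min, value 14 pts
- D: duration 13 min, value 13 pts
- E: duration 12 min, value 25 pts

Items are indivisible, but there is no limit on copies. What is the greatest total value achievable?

Best value-per-unit is A at 23/2, and filling with it alone uses duration 15×2=30. No mix of the others beats 15×23 = 345.

345 pts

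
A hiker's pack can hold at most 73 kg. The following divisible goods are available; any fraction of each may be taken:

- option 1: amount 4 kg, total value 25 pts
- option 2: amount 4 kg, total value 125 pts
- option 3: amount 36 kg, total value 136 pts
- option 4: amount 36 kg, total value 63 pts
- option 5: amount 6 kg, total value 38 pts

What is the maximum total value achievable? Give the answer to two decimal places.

Take in order of value per unit:
- option 2 (125/4 per unit): all 4 → value 125, running total 125.00
- option 5 (38/6 per unit): all 6 → value 38, running total 163.00
- option 1 (25/4 per unit): all 4 → value 25, running total 188.00
- option 3 (136/36 per unit): all 36 → value 136, running total 324.00
- option 4 (63/36 per unit): 23 of 36 → value 23×63/36 = 40.2500, running total 364.25
Total 364.25.

364.25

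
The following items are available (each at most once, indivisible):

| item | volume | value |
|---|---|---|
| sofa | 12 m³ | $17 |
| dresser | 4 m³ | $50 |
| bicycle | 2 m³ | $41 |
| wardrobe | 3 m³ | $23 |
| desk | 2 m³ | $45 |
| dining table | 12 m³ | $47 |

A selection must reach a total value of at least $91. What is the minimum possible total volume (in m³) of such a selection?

6

Subsets with value ≥ 91, sorted by total volume:
- dresser+desk: volume 6, value 95
- dresser+bicycle: volume 6, value 91
- bicycle+wardrobe+desk: volume 7, value 109
- dresser+bicycle+desk: volume 8, value 136
Minimum volume: 6 m³.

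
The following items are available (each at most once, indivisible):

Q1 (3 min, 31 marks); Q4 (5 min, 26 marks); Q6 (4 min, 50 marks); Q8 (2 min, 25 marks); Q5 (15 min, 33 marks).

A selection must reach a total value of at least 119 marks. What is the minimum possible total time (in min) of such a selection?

Subsets with value ≥ 119, sorted by total time:
- Q1+Q4+Q6+Q8: time 14, value 132
- Q1+Q6+Q8+Q5: time 24, value 139
- Q4+Q6+Q8+Q5: time 26, value 134
- Q1+Q4+Q6+Q5: time 27, value 140
Minimum time: 14 min.

14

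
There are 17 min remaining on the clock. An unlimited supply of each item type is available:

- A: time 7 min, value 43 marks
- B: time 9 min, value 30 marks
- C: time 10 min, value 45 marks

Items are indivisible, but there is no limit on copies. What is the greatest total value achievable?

88 marks

Best value-per-unit is A at 43/7; filling with it alone gives 2×43 = 86.
Optimal mix: 1×A + 1×C → time 17, value 88.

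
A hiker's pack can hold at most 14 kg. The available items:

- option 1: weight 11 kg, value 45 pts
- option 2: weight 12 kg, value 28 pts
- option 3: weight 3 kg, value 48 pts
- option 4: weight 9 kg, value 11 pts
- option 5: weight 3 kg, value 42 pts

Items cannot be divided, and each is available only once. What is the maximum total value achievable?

This is a 0/1 knapsack; check combinations near the capacity.
- option 1+option 3: weight 11+3=14, value 45+48=93
- option 3+option 5: weight 3+3=6, value 48+42=90
- option 1+option 5: weight 11+3=14, value 45+42=87
Best: 93 pts.

93 pts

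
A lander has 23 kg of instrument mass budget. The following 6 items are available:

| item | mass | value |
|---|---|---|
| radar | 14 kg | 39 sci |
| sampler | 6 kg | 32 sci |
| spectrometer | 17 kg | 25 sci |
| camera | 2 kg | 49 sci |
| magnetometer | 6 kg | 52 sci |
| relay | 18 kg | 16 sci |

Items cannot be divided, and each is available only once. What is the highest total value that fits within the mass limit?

Check high-value combinations within 23 kg:
- radar+camera+magnetometer: mass 14+2+6=22, value 39+49+52=140
- sampler+camera+magnetometer: mass 6+2+6=14, value 32+49+52=133
- radar+sampler+camera: mass 14+6+2=22, value 39+32+49=120
Best: 140 sci.

140 sci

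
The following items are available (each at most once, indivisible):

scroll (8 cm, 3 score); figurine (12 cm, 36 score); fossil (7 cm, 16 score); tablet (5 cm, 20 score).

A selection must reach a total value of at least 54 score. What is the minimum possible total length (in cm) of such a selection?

Subsets with value ≥ 54, sorted by total length:
- figurine+tablet: length 17, value 56
- figurine+fossil+tablet: length 24, value 72
- scroll+figurine+tablet: length 25, value 59
Minimum length: 17 cm.

17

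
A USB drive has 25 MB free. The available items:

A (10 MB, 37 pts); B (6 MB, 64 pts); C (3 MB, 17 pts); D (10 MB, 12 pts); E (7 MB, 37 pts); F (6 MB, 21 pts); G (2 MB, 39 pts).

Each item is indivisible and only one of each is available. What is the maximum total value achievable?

Check high-value combinations within 25 MB:
- B+C+E+F+G: size 6+3+7+6+2=24, value 64+17+37+21+39=178
- A+B+E+G: size 10+6+7+2=25, value 37+64+37+39=177
- B+E+F+G: size 6+7+6+2=21, value 64+37+21+39=161
Best: 178 pts.

178 pts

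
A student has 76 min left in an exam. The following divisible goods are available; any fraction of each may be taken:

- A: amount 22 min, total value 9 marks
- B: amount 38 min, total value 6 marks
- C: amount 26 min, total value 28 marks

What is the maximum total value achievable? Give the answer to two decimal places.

41.42

Take in order of value per unit:
- C (28/26 per unit): all 26 → value 28, running total 28.00
- A (9/22 per unit): all 22 → value 9, running total 37.00
- B (6/38 per unit): 28 of 38 → value 28×6/38 = 4.4211, running total 41.42
Total 41.42.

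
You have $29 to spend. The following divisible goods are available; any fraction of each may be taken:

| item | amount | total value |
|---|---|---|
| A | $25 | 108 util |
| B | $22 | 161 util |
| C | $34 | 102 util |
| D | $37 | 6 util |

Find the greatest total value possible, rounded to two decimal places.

Take in order of value per unit:
- B (161/22 per unit): all 22 → value 161, running total 161.00
- A (108/25 per unit): 7 of 25 → value 7×108/25 = 30.2400, running total 191.24
Total 191.24.

191.24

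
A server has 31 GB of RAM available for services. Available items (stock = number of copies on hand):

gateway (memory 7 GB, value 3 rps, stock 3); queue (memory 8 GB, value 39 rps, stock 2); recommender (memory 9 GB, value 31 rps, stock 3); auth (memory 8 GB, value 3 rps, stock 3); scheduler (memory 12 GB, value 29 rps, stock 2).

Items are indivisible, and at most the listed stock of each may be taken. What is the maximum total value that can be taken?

109 rps

Top feasible selections:
- 2×queue + 1×recommender: memory 25, value 109
- 2×queue + 1×scheduler: memory 28, value 107
- 1×queue + 2×recommender: memory 26, value 101
Best: 109 rps.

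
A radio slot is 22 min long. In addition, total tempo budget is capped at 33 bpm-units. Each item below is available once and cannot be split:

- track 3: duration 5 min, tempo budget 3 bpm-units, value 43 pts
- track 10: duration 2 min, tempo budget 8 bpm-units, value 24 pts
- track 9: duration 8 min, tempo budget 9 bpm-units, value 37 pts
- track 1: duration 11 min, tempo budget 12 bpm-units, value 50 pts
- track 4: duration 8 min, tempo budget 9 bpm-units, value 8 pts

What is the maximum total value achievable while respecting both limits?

117 pts

Feasible sets respecting both limits:
- track 3+track 10+track 1: duration 18, tempo budget 23, value 117
- track 10+track 9+track 1: duration 21, tempo budget 29, value 111
- track 3+track 10+track 9: duration 15, tempo budget 20, value 104
- track 3+track 1: duration 16, tempo budget 15, value 93
Best: 117 pts.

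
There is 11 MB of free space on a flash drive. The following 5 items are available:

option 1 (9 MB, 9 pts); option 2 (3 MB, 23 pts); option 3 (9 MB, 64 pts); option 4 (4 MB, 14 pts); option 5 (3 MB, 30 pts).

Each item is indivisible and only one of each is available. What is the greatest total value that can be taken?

This is a 0/1 knapsack; check combinations near the capacity.
- option 2+option 4+option 5: size 3+4+3=10, value 23+14+30=67
- option 3: size 9, value 64
- option 2+option 5: size 3+3=6, value 23+30=53
Best: 67 pts.

67 pts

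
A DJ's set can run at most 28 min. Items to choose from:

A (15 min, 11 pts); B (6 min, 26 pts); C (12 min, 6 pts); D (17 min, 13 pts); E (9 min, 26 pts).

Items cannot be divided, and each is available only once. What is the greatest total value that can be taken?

Check high-value combinations within 28 min:
- B+C+E: duration 6+12+9=27, value 26+6+26=58
- B+E: duration 6+9=15, value 26+26=52
- B+D: duration 6+17=23, value 26+13=39
Best: 58 pts.

58 pts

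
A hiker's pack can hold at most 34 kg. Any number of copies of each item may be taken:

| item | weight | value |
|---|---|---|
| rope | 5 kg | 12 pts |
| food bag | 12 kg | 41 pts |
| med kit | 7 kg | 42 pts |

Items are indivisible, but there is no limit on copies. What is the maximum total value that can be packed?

180 pts

Best value-per-unit is med kit at 42/7; filling with it alone gives 4×42 = 168.
Optimal mix: 1×rope + 4×med kit → weight 33, value 180.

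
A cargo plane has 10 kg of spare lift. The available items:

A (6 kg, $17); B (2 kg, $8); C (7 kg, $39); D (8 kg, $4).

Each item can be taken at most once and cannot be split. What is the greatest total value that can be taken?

$47

Check high-value combinations within 10 kg:
- B+C: weight 2+7=9, value 8+39=47
- C: weight 7, value 39
- A+B: weight 6+2=8, value 17+8=25
Best: $47.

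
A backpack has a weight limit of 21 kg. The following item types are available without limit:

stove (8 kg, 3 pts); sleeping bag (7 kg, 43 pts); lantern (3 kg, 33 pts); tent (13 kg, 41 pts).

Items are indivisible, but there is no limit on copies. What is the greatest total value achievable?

Best value-per-unit is lantern at 33/3, and filling with it alone uses weight 7×3=21. No mix of the others beats 7×33 = 231.

231 pts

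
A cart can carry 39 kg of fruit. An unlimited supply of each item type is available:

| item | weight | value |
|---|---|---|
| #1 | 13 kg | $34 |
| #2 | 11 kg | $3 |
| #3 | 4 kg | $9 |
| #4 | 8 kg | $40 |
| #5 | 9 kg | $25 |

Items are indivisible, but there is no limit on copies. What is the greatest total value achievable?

$169

Best value-per-unit is #4 at 40/8; filling with it alone gives 4×40 = 160.
Optimal mix: 1×#3 + 4×#4 → weight 36, value 169.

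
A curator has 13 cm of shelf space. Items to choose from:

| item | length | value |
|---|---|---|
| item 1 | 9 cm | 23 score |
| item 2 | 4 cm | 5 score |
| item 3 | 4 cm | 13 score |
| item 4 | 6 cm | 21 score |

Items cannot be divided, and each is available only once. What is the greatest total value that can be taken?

Check high-value combinations within 13 cm:
- item 1+item 3: length 9+4=13, value 23+13=36
- item 3+item 4: length 4+6=10, value 13+21=34
- item 1+item 2: length 9+4=13, value 23+5=28
Best: 36 score.

36 score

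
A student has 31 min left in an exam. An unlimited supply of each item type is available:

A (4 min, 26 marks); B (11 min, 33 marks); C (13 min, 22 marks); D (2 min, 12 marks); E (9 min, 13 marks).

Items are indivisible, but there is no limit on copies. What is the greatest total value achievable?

Best value-per-unit is A at 26/4; filling with it alone gives 7×26 = 182.
Optimal mix: 7×A + 1×D → time 30, value 194.

194 marks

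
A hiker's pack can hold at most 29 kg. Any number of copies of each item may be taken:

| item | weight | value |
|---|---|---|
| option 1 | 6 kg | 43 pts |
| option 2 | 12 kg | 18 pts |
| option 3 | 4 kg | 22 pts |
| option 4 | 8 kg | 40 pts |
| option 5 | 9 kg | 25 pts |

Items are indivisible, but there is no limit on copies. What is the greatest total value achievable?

194 pts

Best value-per-unit is option 1 at 43/6; filling with it alone gives 4×43 = 172.
Optimal mix: 4×option 1 + 1×option 3 → weight 28, value 194.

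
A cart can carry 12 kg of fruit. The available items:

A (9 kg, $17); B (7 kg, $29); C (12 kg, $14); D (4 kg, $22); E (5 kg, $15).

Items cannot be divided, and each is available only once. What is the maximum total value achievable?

Check high-value combinations within 12 kg:
- B+D: weight 7+4=11, value 29+22=51
- B+E: weight 7+5=12, value 29+15=44
- D+E: weight 4+5=9, value 22+15=37
Best: $51.

$51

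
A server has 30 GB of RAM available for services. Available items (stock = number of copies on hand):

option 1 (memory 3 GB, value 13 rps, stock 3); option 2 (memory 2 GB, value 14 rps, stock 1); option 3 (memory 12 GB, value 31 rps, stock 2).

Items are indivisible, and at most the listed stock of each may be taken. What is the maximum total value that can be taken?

89 rps

Best selections within memory 30 and stock limits:
- 1×option 1 + 1×option 2 + 2×option 3: memory 29, value 89
- 2×option 1 + 2×option 3: memory 30, value 88
- 3×option 1 + 1×option 2 + 1×option 3: memory 23, value 84
Best: 89 rps.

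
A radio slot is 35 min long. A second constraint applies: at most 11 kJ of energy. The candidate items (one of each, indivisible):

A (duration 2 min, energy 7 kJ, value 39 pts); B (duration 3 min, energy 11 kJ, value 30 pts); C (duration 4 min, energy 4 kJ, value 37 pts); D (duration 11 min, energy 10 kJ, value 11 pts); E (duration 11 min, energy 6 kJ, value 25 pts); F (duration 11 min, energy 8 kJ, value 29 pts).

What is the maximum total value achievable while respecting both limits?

76 pts

Feasible sets respecting both limits:
- A+C: duration 6, energy 11, value 76
- C+E: duration 15, energy 10, value 62
- A: duration 2, energy 7, value 39
Best: 76 pts.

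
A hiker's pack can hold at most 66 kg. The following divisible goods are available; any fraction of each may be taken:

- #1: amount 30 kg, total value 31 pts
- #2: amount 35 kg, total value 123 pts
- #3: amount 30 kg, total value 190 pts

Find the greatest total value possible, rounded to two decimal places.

Take in order of value per unit:
- #3 (190/30 per unit): all 30 → value 190, running total 190.00
- #2 (123/35 per unit): all 35 → value 123, running total 313.00
- #1 (31/30 per unit): 1 of 30 → value 1×31/30 = 1.0333, running total 314.03
Total 314.03.

314.03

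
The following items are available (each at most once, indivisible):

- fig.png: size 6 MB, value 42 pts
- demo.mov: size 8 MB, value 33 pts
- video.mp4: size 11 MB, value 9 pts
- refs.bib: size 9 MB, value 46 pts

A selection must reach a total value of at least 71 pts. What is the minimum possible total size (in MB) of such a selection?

14

Subsets with value ≥ 71, sorted by total size:
- fig.png+demo.mov: size 14, value 75
- fig.png+refs.bib: size 15, value 88
- demo.mov+refs.bib: size 17, value 79
- fig.png+demo.mov+refs.bib: size 23, value 121
Minimum size: 14 MB.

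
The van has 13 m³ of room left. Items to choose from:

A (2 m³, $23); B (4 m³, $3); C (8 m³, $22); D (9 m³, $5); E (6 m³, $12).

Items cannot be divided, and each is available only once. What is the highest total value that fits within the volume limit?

$45

This is a 0/1 knapsack; check combinations near the capacity.
- A+C: volume 2+8=10, value 23+22=45
- A+B+E: volume 2+4+6=12, value 23+3+12=38
- A+E: volume 2+6=8, value 23+12=35
Best: $45.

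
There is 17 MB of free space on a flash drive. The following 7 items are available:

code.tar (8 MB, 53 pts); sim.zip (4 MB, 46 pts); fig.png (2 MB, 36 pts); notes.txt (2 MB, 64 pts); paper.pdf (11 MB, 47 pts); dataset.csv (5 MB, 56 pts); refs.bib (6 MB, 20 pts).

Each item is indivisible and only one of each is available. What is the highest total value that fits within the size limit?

209 pts

Check high-value combinations within 17 MB:
- code.tar+fig.png+notes.txt+dataset.csv: size 8+2+2+5=17, value 53+36+64+56=209
- sim.zip+fig.png+notes.txt+dataset.csv: size 4+2+2+5=13, value 46+36+64+56=202
- code.tar+sim.zip+fig.png+notes.txt: size 8+4+2+2=16, value 53+46+36+64=199
- sim.zip+notes.txt+dataset.csv+refs.bib: size 4+2+5+6=17, value 46+64+56+20=186
Best: 209 pts.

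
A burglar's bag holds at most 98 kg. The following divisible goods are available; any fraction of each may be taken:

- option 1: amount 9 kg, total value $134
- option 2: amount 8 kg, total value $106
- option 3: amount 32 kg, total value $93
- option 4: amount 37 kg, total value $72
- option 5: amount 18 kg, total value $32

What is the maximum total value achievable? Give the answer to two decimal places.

Take in order of value per unit:
- option 1 (134/9 per unit): all 9 → value 134, running total 134.00
- option 2 (106/8 per unit): all 8 → value 106, running total 240.00
- option 3 (93/32 per unit): all 32 → value 93, running total 333.00
- option 4 (72/37 per unit): all 37 → value 72, running total 405.00
- option 5 (32/18 per unit): 12 of 18 → value 12×32/18 = 21.3333, running total 426.33
Total 426.33.

426.33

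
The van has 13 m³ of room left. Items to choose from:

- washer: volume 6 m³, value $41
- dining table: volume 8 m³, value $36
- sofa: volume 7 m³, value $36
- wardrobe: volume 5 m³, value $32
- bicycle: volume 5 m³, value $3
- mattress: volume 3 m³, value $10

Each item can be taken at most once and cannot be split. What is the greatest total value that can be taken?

$77

Check high-value combinations within 13 m³:
- washer+sofa: volume 6+7=13, value 41+36=77
- washer+wardrobe: volume 6+5=11, value 41+32=73
- sofa+wardrobe: volume 7+5=12, value 36+32=68
- dining table+wardrobe: volume 8+5=13, value 36+32=68
- washer+mattress: volume 6+3=9, value 41+10=51
Best: $77.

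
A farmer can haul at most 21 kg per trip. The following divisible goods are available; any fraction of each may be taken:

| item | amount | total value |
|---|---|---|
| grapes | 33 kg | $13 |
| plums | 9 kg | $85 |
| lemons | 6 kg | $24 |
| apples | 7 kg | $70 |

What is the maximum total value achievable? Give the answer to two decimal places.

175.00

Take in order of value per unit:
- apples (70/7 per unit): all 7 → value 70, running total 70.00
- plums (85/9 per unit): all 9 → value 85, running total 155.00
- lemons (24/6 per unit): 5 of 6 → value 5×24/6 = 20.0000, running total 175.00
Total 175.00.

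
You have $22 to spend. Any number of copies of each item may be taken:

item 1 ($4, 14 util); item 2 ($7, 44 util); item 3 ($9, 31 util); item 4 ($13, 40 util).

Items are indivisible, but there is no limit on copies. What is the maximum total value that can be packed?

132 util

Best value-per-unit is item 2 at 44/7, and filling with it alone uses cost 3×7=21. No mix of the others beats 3×44 = 132.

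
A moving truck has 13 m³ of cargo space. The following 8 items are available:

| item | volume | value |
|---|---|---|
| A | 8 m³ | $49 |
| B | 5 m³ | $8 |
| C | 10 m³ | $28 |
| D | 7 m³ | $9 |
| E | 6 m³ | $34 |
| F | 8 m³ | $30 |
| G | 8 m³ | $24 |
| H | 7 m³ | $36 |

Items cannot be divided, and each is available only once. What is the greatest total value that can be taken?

Check high-value combinations within 13 m³:
- E+H: volume 6+7=13, value 34+36=70
- A+B: volume 8+5=13, value 49+8=57
- A: volume 8, value 49
Best: $70.

$70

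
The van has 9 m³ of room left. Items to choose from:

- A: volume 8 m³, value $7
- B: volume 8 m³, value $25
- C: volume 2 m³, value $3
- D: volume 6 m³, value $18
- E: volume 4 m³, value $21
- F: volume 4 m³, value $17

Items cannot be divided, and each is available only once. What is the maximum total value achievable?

Check high-value combinations within 9 m³:
- E+F: volume 4+4=8, value 21+17=38
- B: volume 8, value 25
- C+E: volume 2+4=6, value 3+21=24
Best: $38.

$38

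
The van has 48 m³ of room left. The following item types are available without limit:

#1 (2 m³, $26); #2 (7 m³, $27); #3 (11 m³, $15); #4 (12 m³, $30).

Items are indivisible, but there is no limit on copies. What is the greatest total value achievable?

$624

Best value-per-unit is #1 at 26/2, and filling with it alone uses volume 24×2=48. No mix of the others beats 24×26 = 624.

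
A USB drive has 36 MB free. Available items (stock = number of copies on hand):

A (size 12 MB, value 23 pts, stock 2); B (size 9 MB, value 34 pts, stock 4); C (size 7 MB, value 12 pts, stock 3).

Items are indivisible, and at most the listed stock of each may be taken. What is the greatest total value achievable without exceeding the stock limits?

136 pts

Best selections within size 36 and stock limits:
- 4×B: size 36, value 136
- 3×B + 1×C: size 34, value 114
Best: 136 pts.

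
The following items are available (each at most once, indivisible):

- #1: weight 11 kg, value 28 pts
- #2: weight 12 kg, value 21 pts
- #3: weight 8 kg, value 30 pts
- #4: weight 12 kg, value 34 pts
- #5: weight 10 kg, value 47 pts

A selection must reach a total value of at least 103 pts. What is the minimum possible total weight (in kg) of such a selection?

Subsets with value ≥ 103, sorted by total weight:
- #1+#3+#5: weight 29, value 105
- #3+#4+#5: weight 30, value 111
- #1+#4+#5: weight 33, value 109
- #1+#3+#4+#5: weight 41, value 139
Minimum weight: 29 kg.

29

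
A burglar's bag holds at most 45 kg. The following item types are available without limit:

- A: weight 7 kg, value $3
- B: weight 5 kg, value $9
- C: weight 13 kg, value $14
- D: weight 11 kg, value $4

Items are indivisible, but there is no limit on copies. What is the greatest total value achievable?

Best value-per-unit is B at 9/5, and filling with it alone uses weight 9×5=45. No mix of the others beats 9×9 = 81.

$81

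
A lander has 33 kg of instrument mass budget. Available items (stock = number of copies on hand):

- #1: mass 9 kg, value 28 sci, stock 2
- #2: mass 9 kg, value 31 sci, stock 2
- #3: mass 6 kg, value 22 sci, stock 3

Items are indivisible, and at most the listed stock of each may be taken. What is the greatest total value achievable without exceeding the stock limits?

112 sci

Top feasible selections:
- 1×#1 + 2×#2 + 1×#3: mass 33, value 112
- 2×#1 + 1×#2 + 1×#3: mass 33, value 109
Best: 112 sci.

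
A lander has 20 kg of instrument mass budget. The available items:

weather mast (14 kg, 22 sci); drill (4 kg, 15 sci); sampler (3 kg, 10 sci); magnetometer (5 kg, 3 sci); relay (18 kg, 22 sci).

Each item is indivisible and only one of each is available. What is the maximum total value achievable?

37 sci

Check high-value combinations within 20 kg:
- weather mast+drill: mass 14+4=18, value 22+15=37
- weather mast+sampler: mass 14+3=17, value 22+10=32
- drill+sampler+magnetometer: mass 4+3+5=12, value 15+10+3=28
- drill+sampler: mass 4+3=7, value 15+10=25
Best: 37 sci.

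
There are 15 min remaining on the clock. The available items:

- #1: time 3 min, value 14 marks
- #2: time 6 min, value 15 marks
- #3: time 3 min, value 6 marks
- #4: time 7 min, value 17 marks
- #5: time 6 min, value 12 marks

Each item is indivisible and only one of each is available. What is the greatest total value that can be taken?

Check high-value combinations within 15 min:
- #1+#2+#5: time 3+6+6=15, value 14+15+12=41
- #1+#3+#4: time 3+3+7=13, value 14+6+17=37
- #1+#2+#3: time 3+6+3=12, value 14+15+6=35
- #2+#3+#5: time 6+3+6=15, value 15+6+12=33
- #1+#3+#5: time 3+3+6=12, value 14+6+12=32
Best: 41 marks.

41 marks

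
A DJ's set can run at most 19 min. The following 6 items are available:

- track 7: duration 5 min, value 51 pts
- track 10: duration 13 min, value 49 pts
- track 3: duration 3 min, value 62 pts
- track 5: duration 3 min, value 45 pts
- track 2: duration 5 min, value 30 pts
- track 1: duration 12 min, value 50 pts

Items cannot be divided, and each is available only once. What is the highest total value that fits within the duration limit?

188 pts

Check high-value combinations within 19 min:
- track 7+track 3+track 5+track 2: duration 5+3+3+5=16, value 51+62+45+30=188
- track 7+track 3+track 5: duration 5+3+3=11, value 51+62+45=158
- track 3+track 5+track 1: duration 3+3+12=18, value 62+45+50=157
- track 10+track 3+track 5: duration 13+3+3=19, value 49+62+45=156
Best: 188 pts.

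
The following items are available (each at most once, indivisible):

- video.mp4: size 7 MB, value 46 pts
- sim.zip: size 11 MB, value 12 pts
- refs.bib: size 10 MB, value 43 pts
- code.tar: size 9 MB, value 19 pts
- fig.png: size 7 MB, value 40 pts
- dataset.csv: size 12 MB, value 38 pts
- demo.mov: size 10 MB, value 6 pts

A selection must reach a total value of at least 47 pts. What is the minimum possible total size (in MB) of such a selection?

14

Subsets with value ≥ 47, sorted by total size:
- video.mp4+fig.png: size 14, value 86
- video.mp4+code.tar: size 16, value 65
Minimum size: 14 MB.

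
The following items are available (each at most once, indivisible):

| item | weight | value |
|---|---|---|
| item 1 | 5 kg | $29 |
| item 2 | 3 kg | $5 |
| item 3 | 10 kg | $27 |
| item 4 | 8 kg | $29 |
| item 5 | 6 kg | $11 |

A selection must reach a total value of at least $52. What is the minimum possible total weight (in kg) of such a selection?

Subsets with value ≥ 52, sorted by total weight:
- item 1+item 4: weight 13, value 58
- item 1+item 3: weight 15, value 56
- item 1+item 2+item 4: weight 16, value 63
- item 1+item 2+item 3: weight 18, value 61
Minimum weight: 13 kg.

13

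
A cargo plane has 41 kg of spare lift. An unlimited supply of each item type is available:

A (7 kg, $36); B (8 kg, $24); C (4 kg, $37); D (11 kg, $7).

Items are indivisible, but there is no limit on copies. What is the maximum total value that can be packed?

$370

Best value-per-unit is C at 37/4, and filling with it alone uses weight 10×4=40. No mix of the others beats 10×37 = 370.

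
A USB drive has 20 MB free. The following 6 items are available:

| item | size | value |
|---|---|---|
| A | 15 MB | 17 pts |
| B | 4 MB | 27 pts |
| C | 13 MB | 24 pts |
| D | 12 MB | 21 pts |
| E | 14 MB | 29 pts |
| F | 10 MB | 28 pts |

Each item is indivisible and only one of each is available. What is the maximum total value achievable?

Check high-value combinations within 20 MB:
- B+E: size 4+14=18, value 27+29=56
- B+F: size 4+10=14, value 27+28=55
- B+C: size 4+13=17, value 27+24=51
- B+D: size 4+12=16, value 27+21=48
- A+B: size 15+4=19, value 17+27=44
Best: 56 pts.

56 pts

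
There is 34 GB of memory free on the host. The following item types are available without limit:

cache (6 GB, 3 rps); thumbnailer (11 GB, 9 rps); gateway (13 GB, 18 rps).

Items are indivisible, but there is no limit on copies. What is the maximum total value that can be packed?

Best value-per-unit is gateway at 18/13; filling with it alone gives 2×18 = 36.
Optimal mix: 1×cache + 2×gateway → memory 32, value 39.

39 rps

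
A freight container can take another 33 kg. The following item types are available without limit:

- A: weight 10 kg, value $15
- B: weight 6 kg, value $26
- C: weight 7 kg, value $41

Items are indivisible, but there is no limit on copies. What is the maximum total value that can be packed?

$175

Best value-per-unit is C at 41/7; filling with it alone gives 4×41 = 164.
Optimal mix: 2×B + 3×C → weight 33, value 175.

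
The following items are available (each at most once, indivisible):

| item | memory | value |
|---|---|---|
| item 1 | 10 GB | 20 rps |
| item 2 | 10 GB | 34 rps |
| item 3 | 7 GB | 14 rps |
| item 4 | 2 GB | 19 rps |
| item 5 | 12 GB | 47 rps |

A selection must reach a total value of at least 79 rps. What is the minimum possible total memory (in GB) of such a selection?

21

Subsets with value ≥ 79, sorted by total memory:
- item 3+item 4+item 5: memory 21, value 80
- item 2+item 5: memory 22, value 81
Minimum memory: 21 GB.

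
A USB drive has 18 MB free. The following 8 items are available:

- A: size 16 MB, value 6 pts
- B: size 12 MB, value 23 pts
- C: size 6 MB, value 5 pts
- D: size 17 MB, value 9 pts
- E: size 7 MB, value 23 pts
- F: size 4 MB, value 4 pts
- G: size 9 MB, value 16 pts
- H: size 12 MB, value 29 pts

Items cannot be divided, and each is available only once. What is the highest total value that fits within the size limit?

Check high-value combinations within 18 MB:
- E+G: size 7+9=16, value 23+16=39
- C+H: size 6+12=18, value 5+29=34
- F+H: size 4+12=16, value 4+29=33
- C+E+F: size 6+7+4=17, value 5+23+4=32
- H: size 12, value 29
Best: 39 pts.

39 pts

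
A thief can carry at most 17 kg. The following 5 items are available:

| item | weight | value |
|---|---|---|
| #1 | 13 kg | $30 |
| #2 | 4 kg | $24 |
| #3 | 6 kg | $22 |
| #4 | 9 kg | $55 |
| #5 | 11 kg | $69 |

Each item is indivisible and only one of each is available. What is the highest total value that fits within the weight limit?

Check high-value combinations within 17 kg:
- #2+#5: weight 4+11=15, value 24+69=93
- #3+#5: weight 6+11=17, value 22+69=91
- #2+#4: weight 4+9=13, value 24+55=79
- #3+#4: weight 6+9=15, value 22+55=77
- #5: weight 11, value 69
Best: $93.

$93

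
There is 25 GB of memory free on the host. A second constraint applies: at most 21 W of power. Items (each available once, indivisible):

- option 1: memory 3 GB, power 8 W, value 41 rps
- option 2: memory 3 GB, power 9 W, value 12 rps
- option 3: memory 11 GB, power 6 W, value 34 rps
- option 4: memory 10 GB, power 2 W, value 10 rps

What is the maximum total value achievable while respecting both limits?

Feasible sets respecting both limits:
- option 1+option 3+option 4: memory 24, power 16, value 85
- option 1+option 3: memory 14, power 14, value 75
- option 1+option 2+option 4: memory 16, power 19, value 63
Best: 85 rps.

85 rps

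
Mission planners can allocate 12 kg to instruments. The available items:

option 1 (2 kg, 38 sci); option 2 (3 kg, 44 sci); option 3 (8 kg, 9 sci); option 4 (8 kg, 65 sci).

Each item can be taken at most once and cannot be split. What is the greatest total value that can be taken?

109 sci

This is a 0/1 knapsack; check combinations near the capacity.
- option 2+option 4: mass 3+8=11, value 44+65=109
- option 1+option 4: mass 2+8=10, value 38+65=103
- option 1+option 2: mass 2+3=5, value 38+44=82
- option 4: mass 8, value 65
- option 2+option 3: mass 3+8=11, value 44+9=53
Best: 109 sci.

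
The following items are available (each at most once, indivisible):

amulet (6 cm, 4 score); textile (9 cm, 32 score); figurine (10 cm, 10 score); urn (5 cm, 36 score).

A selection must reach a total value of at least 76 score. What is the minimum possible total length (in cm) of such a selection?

Subsets with value ≥ 76, sorted by total length:
- textile+figurine+urn: length 24, value 78
- amulet+textile+figurine+urn: length 30, value 82
Minimum length: 24 cm.

24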